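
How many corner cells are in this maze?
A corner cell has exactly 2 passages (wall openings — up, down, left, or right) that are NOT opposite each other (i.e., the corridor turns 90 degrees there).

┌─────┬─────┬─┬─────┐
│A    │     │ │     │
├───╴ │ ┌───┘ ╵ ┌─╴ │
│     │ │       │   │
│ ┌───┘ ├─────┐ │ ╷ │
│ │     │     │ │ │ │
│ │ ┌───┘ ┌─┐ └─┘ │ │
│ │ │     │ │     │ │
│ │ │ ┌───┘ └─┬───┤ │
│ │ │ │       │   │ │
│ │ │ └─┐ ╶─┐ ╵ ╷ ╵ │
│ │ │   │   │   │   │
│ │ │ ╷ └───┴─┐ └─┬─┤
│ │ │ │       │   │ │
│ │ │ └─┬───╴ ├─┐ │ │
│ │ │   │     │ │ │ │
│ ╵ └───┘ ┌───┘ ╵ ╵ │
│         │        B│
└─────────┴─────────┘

Counting corner cells (2 non-opposite passages):
Total corners: 33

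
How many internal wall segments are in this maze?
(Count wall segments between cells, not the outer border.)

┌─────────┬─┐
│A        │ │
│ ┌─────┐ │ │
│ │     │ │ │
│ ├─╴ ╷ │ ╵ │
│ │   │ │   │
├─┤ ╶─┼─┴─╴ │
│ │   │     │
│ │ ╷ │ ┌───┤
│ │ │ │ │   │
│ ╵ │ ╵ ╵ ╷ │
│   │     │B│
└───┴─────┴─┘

Counting internal wall segments:
Total internal walls: 25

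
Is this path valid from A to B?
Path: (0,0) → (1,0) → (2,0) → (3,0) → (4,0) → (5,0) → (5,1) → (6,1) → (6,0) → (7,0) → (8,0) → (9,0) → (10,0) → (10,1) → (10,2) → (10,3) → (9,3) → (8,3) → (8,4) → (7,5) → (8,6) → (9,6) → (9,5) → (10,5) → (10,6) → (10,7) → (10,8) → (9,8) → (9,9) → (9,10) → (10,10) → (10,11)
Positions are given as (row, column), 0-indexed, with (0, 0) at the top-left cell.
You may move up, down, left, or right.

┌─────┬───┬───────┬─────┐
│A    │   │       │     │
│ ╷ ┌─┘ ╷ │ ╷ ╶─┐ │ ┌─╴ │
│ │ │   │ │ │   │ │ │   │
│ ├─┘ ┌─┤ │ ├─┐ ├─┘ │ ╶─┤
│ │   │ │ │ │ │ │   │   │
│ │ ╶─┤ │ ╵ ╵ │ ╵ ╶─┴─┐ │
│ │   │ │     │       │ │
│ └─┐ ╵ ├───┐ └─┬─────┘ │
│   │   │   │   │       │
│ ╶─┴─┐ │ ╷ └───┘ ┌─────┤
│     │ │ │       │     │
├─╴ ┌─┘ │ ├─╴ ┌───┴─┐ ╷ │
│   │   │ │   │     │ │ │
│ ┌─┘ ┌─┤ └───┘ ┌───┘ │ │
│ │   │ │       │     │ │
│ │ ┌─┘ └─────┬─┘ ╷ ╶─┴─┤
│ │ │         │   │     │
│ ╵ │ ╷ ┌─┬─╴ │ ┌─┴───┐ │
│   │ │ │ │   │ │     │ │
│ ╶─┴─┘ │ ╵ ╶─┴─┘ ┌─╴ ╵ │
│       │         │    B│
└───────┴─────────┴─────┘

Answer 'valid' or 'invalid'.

Checking path validity:
Result: Invalid move at step 19: cannot move from (8, 4) to (7, 5).

invalid

Correct solution:

┌─────┬───┬───────┬─────┐
│A    │   │       │     │
│ ╷ ┌─┘ ╷ │ ╷ ╶─┐ │ ┌─╴ │
│↓│ │   │ │ │   │ │ │   │
│ ├─┘ ┌─┤ │ ├─┐ ├─┘ │ ╶─┤
│↓│   │ │ │ │ │ │   │   │
│ │ ╶─┤ │ ╵ ╵ │ ╵ ╶─┴─┐ │
│↓│   │ │     │       │ │
│ └─┐ ╵ ├───┐ └─┬─────┘ │
│↓  │   │   │   │       │
│ ╶─┴─┐ │ ╷ └───┘ ┌─────┤
│↳ ↓  │ │ │       │     │
├─╴ ┌─┘ │ ├─╴ ┌───┴─┐ ╷ │
│↓ ↲│   │ │   │     │ │ │
│ ┌─┘ ┌─┤ └───┘ ┌───┘ │ │
│↓│   │ │       │     │ │
│ │ ┌─┘ └─────┬─┘ ╷ ╶─┴─┤
│↓│ │  ↱ → → ↓│   │     │
│ ╵ │ ╷ ┌─┬─╴ │ ┌─┴───┐ │
│↓  │ │↑│ │↓ ↲│ │↱ → ↓│ │
│ ╶─┴─┘ │ ╵ ╶─┴─┘ ┌─╴ ╵ │
│↳ → → ↑│  ↳ → → ↑│  ↳ B│
└───────┴─────────┴─────┘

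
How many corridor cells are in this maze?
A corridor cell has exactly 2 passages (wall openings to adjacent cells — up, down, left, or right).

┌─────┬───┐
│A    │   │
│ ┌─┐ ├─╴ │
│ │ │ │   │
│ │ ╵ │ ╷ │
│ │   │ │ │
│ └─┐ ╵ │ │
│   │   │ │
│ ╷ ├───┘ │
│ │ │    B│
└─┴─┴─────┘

Counting cells with exactly 2 passages:
Total corridor cells: 17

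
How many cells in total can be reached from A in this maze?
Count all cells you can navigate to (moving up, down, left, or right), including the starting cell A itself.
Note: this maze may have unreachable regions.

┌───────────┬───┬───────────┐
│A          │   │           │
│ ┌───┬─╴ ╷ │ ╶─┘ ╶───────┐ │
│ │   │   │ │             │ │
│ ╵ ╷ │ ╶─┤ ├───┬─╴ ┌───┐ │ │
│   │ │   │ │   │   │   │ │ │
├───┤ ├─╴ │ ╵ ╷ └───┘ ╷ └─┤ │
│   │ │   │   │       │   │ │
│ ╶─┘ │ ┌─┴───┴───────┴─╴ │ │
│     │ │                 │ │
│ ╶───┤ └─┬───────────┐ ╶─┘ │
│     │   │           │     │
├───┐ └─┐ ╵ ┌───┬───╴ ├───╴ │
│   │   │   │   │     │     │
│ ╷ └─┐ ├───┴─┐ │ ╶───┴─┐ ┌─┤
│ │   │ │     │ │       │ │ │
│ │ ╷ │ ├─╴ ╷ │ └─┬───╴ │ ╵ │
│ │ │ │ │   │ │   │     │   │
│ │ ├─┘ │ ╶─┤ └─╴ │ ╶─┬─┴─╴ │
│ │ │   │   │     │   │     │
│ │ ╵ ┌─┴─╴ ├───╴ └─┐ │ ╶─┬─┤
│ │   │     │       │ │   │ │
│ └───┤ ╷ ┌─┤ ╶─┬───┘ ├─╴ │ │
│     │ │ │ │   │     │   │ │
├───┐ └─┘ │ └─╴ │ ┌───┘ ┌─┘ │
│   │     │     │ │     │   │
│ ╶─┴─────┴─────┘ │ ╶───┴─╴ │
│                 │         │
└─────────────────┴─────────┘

Using BFS/flood-fill to find all reachable cells from A:
Maze size: 14 × 14 = 196 total cells
All cells are reachable — the maze is fully connected.
Reachable cells: 196

Reachable region (· marks reachable cells):

┌───────────┬───┬───────────┐
│A · · · · ·│· ·│· · · · · ·│
│ ┌───┬─╴ ╷ │ ╶─┘ ╶───────┐ │
│·│· ·│· ·│·│· · · · · · ·│·│
│ ╵ ╷ │ ╶─┤ ├───┬─╴ ┌───┐ │ │
│· ·│·│· ·│·│· ·│· ·│· ·│·│·│
├───┤ ├─╴ │ ╵ ╷ └───┘ ╷ └─┤ │
│· ·│·│· ·│· ·│· · · ·│· ·│·│
│ ╶─┘ │ ┌─┴───┴───────┴─╴ │ │
│· · ·│·│· · · · · · · · ·│·│
│ ╶───┤ └─┬───────────┐ ╶─┘ │
│· · ·│· ·│· · · · · ·│· · ·│
├───┐ └─┐ ╵ ┌───┬───╴ ├───╴ │
│· ·│· ·│· ·│· ·│· · ·│· · ·│
│ ╷ └─┐ ├───┴─┐ │ ╶───┴─┐ ┌─┤
│·│· ·│·│· · ·│·│· · · ·│·│·│
│ │ ╷ │ ├─╴ ╷ │ └─┬───╴ │ ╵ │
│·│·│·│·│· ·│·│· ·│· · ·│· ·│
│ │ ├─┘ │ ╶─┤ └─╴ │ ╶─┬─┴─╴ │
│·│·│· ·│· ·│· · ·│· ·│· · ·│
│ │ ╵ ┌─┴─╴ ├───╴ └─┐ │ ╶─┬─┤
│·│· ·│· · ·│· · · ·│·│· ·│·│
│ └───┤ ╷ ┌─┤ ╶─┬───┘ ├─╴ │ │
│· · ·│·│·│·│· ·│· · ·│· ·│·│
├───┐ └─┘ │ └─╴ │ ┌───┘ ┌─┘ │
│· ·│· · ·│· · ·│·│· · ·│· ·│
│ ╶─┴─────┴─────┘ │ ╶───┴─╴ │
│· · · · · · · · ·│· · · · ·│
└─────────────────┴─────────┘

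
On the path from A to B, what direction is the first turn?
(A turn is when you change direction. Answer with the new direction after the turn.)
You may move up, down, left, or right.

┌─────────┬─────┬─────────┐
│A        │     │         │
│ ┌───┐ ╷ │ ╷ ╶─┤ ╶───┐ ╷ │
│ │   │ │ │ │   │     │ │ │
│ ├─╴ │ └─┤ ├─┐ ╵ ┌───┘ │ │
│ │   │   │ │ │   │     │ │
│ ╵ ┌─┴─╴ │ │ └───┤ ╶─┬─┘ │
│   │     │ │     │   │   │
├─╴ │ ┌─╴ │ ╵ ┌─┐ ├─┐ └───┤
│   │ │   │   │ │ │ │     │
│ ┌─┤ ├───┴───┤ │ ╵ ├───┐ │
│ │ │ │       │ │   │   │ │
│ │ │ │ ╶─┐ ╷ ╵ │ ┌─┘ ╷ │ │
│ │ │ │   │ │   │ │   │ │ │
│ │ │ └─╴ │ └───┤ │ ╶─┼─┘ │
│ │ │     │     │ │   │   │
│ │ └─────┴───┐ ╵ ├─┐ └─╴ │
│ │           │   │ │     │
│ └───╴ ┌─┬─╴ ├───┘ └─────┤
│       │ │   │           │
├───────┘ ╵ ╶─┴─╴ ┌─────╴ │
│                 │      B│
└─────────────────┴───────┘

Directions: down, down, down, right, down, left, down, down, down, down, down, right, right, right, up, right, right, right, down, left, down, right, right, right, up, right, right, right, right, down
First turn direction: right

Solution:

┌─────────┬─────┬─────────┐
│A        │     │         │
│ ┌───┐ ╷ │ ╷ ╶─┤ ╶───┐ ╷ │
│↓│   │ │ │ │   │     │ │ │
│ ├─╴ │ └─┤ ├─┐ ╵ ┌───┘ │ │
│↓│   │   │ │ │   │     │ │
│ ╵ ┌─┴─╴ │ │ └───┤ ╶─┬─┘ │
│↳ ↓│     │ │     │   │   │
├─╴ │ ┌─╴ │ ╵ ┌─┐ ├─┐ └───┤
│↓ ↲│ │   │   │ │ │ │     │
│ ┌─┤ ├───┴───┤ │ ╵ ├───┐ │
│↓│ │ │       │ │   │   │ │
│ │ │ │ ╶─┐ ╷ ╵ │ ┌─┘ ╷ │ │
│↓│ │ │   │ │   │ │   │ │ │
│ │ │ └─╴ │ └───┤ │ ╶─┼─┘ │
│↓│ │     │     │ │   │   │
│ │ └─────┴───┐ ╵ ├─┐ └─╴ │
│↓│    ↱ → → ↓│   │ │     │
│ └───╴ ┌─┬─╴ ├───┘ └─────┤
│↳ → → ↑│ │↓ ↲│  ↱ → → → ↓│
├───────┘ ╵ ╶─┴─╴ ┌─────╴ │
│          ↳ → → ↑│      B│
└─────────────────┴───────┘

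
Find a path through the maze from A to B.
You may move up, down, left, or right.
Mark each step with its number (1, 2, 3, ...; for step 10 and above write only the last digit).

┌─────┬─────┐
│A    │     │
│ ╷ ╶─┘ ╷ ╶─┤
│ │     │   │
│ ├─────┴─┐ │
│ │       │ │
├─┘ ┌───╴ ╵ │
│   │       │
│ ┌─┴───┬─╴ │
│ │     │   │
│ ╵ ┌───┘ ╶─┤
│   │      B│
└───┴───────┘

Finding the shortest path through the maze:
Path length: 14 steps
Directions: right → down → right → right → up → right → down → right → down → down → down → left → down → right

Solution:

┌─────┬─────┐
│A 1  │5 6  │
│ ╷ ╶─┘ ╷ ╶─┤
│ │2 3 4│7 8│
│ ├─────┴─┐ │
│ │       │9│
├─┘ ┌───╴ ╵ │
│   │      0│
│ ┌─┴───┬─╴ │
│ │     │2 1│
│ ╵ ┌───┘ ╶─┤
│   │    3 B│
└───┴───────┘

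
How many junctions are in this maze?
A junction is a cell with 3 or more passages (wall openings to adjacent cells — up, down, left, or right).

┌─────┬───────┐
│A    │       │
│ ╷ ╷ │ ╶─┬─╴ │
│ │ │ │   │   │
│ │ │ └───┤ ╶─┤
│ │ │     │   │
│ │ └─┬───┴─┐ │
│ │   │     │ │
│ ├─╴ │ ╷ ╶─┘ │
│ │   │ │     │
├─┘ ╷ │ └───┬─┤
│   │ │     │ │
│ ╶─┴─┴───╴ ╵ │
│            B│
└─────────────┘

Checking each cell for number of passages:

Junctions found (3+ passages):
  (0, 1): 3 passages
  (3, 4): 3 passages
  (4, 2): 3 passages
  (6, 5): 3 passages
Total junctions: 4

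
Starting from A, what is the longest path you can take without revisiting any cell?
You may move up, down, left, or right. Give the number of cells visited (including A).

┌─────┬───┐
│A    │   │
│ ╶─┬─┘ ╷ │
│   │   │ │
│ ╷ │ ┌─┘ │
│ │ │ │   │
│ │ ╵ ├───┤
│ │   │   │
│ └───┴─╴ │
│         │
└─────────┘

Finding longest simple path using DFS:
Start: (0, 0)
Longest path visits 14 cells
Path: A → down → right → down → down → right → up → up → right → up → right → down → down → left

Solution:

┌─────┬───┐
│A    │↱ ↓│
│ ╶─┬─┘ ╷ │
│↳ ↓│↱ ↑│↓│
│ ╷ │ ┌─┘ │
│ │↓│↑│B ↲│
│ │ ╵ ├───┤
│ │↳ ↑│   │
│ └───┴─╴ │
│         │
└─────────┘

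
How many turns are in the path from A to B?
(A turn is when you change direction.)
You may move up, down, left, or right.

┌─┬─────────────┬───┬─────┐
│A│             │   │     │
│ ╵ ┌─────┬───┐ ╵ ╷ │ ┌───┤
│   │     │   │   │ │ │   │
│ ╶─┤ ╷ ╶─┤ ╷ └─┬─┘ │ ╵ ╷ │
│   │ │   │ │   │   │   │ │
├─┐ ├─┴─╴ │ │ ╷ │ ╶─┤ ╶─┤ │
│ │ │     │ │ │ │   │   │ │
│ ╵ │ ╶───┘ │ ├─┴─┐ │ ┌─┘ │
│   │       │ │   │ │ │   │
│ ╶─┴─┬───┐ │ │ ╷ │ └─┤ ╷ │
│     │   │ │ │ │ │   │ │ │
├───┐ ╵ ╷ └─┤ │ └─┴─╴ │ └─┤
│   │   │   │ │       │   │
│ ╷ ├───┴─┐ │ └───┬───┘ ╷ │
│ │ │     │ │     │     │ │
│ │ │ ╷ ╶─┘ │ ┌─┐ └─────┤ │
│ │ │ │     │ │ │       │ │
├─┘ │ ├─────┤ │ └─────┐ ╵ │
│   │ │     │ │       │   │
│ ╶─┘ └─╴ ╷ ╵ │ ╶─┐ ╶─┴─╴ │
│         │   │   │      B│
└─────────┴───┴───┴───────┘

Directions: down, down, right, down, down, left, down, right, right, down, right, up, right, down, right, down, down, left, left, up, left, down, down, down, right, right, up, right, down, right, up, up, up, right, right, down, right, right, right, down, right, down
Number of turns: 28

Solution:

┌─┬─────────────┬───┬─────┐
│A│             │   │     │
│ ╵ ┌─────┬───┐ ╵ ╷ │ ┌───┤
│↓  │     │   │   │ │ │   │
│ ╶─┤ ╷ ╶─┤ ╷ └─┬─┘ │ ╵ ╷ │
│↳ ↓│ │   │ │   │   │   │ │
├─┐ ├─┴─╴ │ │ ╷ │ ╶─┤ ╶─┤ │
│ │↓│     │ │ │ │   │   │ │
│ ╵ │ ╶───┘ │ ├─┴─┐ │ ┌─┘ │
│↓ ↲│       │ │   │ │ │   │
│ ╶─┴─┬───┐ │ │ ╷ │ └─┤ ╷ │
│↳ → ↓│↱ ↓│ │ │ │ │   │ │ │
├───┐ ╵ ╷ └─┤ │ └─┴─╴ │ └─┤
│   │↳ ↑│↳ ↓│ │       │   │
│ ╷ ├───┴─┐ │ └───┬───┘ ╷ │
│ │ │↓ ↰  │↓│↱ → ↓│     │ │
│ │ │ ╷ ╶─┘ │ ┌─┐ └─────┤ │
│ │ │↓│↑ ← ↲│↑│ │↳ → → ↓│ │
├─┘ │ ├─────┤ │ └─────┐ ╵ │
│   │↓│  ↱ ↓│↑│       │↳ ↓│
│ ╶─┘ └─╴ ╷ ╵ │ ╶─┐ ╶─┴─╴ │
│    ↳ → ↑│↳ ↑│   │      B│
└─────────┴───┴───┴───────┘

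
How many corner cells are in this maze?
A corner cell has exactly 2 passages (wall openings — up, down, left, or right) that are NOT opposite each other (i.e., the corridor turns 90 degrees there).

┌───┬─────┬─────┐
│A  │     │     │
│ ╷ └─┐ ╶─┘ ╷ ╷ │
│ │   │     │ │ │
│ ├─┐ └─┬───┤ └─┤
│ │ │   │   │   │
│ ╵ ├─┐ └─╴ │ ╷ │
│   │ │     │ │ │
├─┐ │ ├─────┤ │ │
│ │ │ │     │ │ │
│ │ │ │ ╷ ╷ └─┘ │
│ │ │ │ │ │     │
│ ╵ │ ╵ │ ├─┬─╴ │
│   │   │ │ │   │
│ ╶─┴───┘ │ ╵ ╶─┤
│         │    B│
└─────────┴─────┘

Counting corner cells (2 non-opposite passages):
Total corners: 26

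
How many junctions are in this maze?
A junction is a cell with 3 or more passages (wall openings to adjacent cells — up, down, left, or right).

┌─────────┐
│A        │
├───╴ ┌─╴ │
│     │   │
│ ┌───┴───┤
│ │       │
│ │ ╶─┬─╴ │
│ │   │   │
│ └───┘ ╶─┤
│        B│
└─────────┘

Checking each cell for number of passages:

Junctions found (3+ passages):
  (0, 2): 3 passages
  (4, 3): 3 passages
Total junctions: 2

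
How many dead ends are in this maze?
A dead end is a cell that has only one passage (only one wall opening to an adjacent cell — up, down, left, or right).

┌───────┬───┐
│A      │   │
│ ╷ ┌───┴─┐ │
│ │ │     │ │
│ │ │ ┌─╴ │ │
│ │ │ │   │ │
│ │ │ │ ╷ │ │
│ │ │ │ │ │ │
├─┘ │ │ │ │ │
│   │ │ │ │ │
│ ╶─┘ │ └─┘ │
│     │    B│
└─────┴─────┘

Checking each cell for number of passages:

Dead ends found at positions:
  (0, 3)
  (0, 4)
  (3, 0)
  (4, 4)
Total dead ends: 4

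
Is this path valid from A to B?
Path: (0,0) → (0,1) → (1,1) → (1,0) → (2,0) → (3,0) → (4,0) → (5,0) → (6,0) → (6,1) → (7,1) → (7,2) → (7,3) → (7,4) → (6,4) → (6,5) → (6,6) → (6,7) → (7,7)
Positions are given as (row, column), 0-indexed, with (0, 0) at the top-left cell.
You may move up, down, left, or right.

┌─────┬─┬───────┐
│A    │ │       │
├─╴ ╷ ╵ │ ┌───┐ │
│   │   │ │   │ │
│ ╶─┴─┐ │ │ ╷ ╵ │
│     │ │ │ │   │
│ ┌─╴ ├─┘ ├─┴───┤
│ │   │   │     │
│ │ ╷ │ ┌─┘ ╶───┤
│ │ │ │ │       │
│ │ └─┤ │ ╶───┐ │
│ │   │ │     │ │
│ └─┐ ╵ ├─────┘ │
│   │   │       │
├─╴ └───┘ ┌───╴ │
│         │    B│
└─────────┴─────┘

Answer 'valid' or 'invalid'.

Checking path validity:
Result: All consecutive moves are passable.

valid

Correct solution:

┌─────┬─┬───────┐
│A ↓  │ │       │
├─╴ ╷ ╵ │ ┌───┐ │
│↓ ↲│   │ │   │ │
│ ╶─┴─┐ │ │ ╷ ╵ │
│↓    │ │ │ │   │
│ ┌─╴ ├─┘ ├─┴───┤
│↓│   │   │     │
│ │ ╷ │ ┌─┘ ╶───┤
│↓│ │ │ │       │
│ │ └─┤ │ ╶───┐ │
│↓│   │ │     │ │
│ └─┐ ╵ ├─────┘ │
│↳ ↓│   │↱ → → ↓│
├─╴ └───┘ ┌───╴ │
│  ↳ → → ↑│    B│
└─────────┴─────┘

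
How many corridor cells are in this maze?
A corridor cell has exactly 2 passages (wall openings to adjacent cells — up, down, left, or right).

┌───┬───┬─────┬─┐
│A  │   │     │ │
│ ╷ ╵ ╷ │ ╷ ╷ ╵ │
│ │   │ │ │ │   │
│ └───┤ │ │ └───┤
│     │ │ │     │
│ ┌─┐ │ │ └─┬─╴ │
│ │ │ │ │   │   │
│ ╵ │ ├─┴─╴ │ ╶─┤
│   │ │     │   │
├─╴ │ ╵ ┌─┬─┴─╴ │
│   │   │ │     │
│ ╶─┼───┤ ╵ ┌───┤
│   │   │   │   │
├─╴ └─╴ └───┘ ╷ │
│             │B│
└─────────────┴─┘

Counting cells with exactly 2 passages:
Total corridor cells: 52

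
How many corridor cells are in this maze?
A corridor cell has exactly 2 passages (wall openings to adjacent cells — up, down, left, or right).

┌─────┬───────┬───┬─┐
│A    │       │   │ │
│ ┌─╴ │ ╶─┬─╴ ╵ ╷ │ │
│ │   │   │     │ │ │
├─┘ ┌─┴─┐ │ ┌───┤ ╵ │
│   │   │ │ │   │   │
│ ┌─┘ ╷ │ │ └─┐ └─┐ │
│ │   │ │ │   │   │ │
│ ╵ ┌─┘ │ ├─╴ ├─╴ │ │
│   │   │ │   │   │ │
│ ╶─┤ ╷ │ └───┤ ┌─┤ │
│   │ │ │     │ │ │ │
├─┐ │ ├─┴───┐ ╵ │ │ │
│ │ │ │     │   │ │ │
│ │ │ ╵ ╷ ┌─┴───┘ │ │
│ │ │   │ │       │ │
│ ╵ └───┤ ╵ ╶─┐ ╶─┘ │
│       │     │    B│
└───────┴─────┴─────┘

Counting cells with exactly 2 passages:
Total corridor cells: 72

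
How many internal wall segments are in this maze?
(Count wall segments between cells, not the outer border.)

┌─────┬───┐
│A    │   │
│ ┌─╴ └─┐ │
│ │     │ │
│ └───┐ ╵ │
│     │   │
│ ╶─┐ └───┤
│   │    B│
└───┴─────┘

Counting internal wall segments:
Total internal walls: 12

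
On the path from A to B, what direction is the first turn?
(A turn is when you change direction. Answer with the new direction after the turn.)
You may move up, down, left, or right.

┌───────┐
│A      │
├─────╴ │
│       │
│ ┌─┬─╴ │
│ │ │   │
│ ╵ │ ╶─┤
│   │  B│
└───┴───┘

Directions: right, right, right, down, down, left, down, right
First turn direction: down

Solution:

┌───────┐
│A → → ↓│
├─────╴ │
│      ↓│
│ ┌─┬─╴ │
│ │ │↓ ↲│
│ ╵ │ ╶─┤
│   │↳ B│
└───┴───┘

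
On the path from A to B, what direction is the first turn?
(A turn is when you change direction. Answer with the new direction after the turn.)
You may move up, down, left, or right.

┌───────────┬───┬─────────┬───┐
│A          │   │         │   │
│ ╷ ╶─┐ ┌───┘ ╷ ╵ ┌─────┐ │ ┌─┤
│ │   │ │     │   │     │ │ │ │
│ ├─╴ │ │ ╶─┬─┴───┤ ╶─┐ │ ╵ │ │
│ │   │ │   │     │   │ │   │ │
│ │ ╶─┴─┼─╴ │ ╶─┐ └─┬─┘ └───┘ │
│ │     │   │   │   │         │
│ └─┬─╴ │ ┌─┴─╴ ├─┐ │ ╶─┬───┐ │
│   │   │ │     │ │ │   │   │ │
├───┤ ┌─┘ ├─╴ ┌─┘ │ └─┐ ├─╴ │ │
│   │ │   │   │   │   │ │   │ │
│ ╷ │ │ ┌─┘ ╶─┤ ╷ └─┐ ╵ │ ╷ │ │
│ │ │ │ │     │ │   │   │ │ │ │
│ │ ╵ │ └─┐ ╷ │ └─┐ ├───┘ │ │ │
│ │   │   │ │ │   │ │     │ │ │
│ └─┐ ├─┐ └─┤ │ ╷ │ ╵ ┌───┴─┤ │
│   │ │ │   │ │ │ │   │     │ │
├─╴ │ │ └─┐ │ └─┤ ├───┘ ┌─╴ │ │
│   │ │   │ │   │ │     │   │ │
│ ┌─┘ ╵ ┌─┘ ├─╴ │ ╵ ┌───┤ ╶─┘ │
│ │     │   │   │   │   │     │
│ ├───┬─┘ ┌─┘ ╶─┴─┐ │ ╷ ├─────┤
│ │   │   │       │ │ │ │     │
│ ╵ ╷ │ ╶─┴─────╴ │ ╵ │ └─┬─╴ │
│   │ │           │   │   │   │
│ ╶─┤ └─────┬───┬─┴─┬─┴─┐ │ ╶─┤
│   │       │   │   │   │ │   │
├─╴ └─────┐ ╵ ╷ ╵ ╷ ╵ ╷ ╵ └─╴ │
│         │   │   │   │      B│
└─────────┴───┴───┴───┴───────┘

Directions: right, down, right, down, left, down, right, right, down, left, down, down, down, left, up, up, left, down, down, down, right, down, left, down, down, down, right, up, right, down, down, right, right, right, down, right, up, right, down, right, up, right, down, right, up, right, down, right, right, right
First turn direction: down

Solution:

┌───────────┬───┬─────────┬───┐
│A ↓        │   │         │   │
│ ╷ ╶─┐ ┌───┘ ╷ ╵ ┌─────┐ │ ┌─┤
│ │↳ ↓│ │     │   │     │ │ │ │
│ ├─╴ │ │ ╶─┬─┴───┤ ╶─┐ │ ╵ │ │
│ │↓ ↲│ │   │     │   │ │   │ │
│ │ ╶─┴─┼─╴ │ ╶─┐ └─┬─┘ └───┘ │
│ │↳ → ↓│   │   │   │         │
│ └─┬─╴ │ ┌─┴─╴ ├─┐ │ ╶─┬───┐ │
│   │↓ ↲│ │     │ │ │   │   │ │
├───┤ ┌─┘ ├─╴ ┌─┘ │ └─┐ ├─╴ │ │
│↓ ↰│↓│   │   │   │   │ │   │ │
│ ╷ │ │ ┌─┘ ╶─┤ ╷ └─┐ ╵ │ ╷ │ │
│↓│↑│↓│ │     │ │   │   │ │ │ │
│ │ ╵ │ └─┐ ╷ │ └─┐ ├───┘ │ │ │
│↓│↑ ↲│   │ │ │   │ │     │ │ │
│ └─┐ ├─┐ └─┤ │ ╷ │ ╵ ┌───┴─┤ │
│↳ ↓│ │ │   │ │ │ │   │     │ │
├─╴ │ │ └─┐ │ └─┤ ├───┘ ┌─╴ │ │
│↓ ↲│ │   │ │   │ │     │   │ │
│ ┌─┘ ╵ ┌─┘ ├─╴ │ ╵ ┌───┤ ╶─┘ │
│↓│     │   │   │   │   │     │
│ ├───┬─┘ ┌─┘ ╶─┴─┐ │ ╷ ├─────┤
│↓│↱ ↓│   │       │ │ │ │     │
│ ╵ ╷ │ ╶─┴─────╴ │ ╵ │ └─┬─╴ │
│↳ ↑│↓│           │   │   │   │
│ ╶─┤ └─────┬───┬─┴─┬─┴─┐ │ ╶─┤
│   │↳ → → ↓│↱ ↓│↱ ↓│↱ ↓│ │   │
├─╴ └─────┐ ╵ ╷ ╵ ╷ ╵ ╷ ╵ └─╴ │
│         │↳ ↑│↳ ↑│↳ ↑│↳ → → B│
└─────────┴───┴───┴───┴───────┘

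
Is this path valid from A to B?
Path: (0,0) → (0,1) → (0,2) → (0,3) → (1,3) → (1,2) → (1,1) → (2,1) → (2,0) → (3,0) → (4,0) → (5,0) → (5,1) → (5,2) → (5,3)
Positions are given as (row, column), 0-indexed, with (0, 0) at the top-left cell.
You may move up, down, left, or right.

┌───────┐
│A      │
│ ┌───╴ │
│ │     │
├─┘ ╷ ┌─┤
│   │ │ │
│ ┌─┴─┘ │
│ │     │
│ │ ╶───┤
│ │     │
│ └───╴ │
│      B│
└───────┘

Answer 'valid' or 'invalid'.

Checking path validity:
Result: All consecutive moves are passable.

valid

Correct solution:

┌───────┐
│A → → ↓│
│ ┌───╴ │
│ │↓ ← ↲│
├─┘ ╷ ┌─┤
│↓ ↲│ │ │
│ ┌─┴─┘ │
│↓│     │
│ │ ╶───┤
│↓│     │
│ └───╴ │
│↳ → → B│
└───────┘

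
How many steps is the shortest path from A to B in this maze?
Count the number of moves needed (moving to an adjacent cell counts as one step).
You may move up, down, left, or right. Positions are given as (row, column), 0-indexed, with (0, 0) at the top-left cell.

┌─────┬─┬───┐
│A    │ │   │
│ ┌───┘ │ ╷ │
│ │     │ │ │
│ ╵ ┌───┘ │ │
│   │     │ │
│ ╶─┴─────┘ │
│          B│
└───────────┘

Using BFS to find shortest path:
Start: (0, 0), End: (3, 5)
Path found:
(0,0) → (1,0) → (2,0) → (3,0) → (3,1) → (3,2) → (3,3) → (3,4) → (3,5)
Number of steps: 8

Solution:

┌─────┬─┬───┐
│A    │ │   │
│ ┌───┘ │ ╷ │
│↓│     │ │ │
│ ╵ ┌───┘ │ │
│↓  │     │ │
│ ╶─┴─────┘ │
│↳ → → → → B│
└───────────┘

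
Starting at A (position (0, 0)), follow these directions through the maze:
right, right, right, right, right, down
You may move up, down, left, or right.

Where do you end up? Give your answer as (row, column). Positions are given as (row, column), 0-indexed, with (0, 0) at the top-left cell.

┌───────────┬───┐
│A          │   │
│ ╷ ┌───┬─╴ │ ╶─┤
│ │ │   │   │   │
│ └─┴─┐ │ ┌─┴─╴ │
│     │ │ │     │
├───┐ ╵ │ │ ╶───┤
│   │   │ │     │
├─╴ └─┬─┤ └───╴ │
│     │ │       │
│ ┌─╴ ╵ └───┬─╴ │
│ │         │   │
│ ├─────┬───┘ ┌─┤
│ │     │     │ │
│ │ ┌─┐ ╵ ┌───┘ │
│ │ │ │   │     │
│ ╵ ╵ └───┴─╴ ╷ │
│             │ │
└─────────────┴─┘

Following directions step by step:
Start: (0, 0)
  right: (0, 0) → (0, 1)
  right: (0, 1) → (0, 2)
  right: (0, 2) → (0, 3)
  right: (0, 3) → (0, 4)
  right: (0, 4) → (0, 5)
  down: (0, 5) → (1, 5)
Final position: (1, 5)

Path taken:

┌───────────┬───┐
│A → → → → ↓│   │
│ ╷ ┌───┬─╴ │ ╶─┤
│ │ │   │  B│   │
│ └─┴─┐ │ ┌─┴─╴ │
│     │ │ │     │
├───┐ ╵ │ │ ╶───┤
│   │   │ │     │
├─╴ └─┬─┤ └───╴ │
│     │ │       │
│ ┌─╴ ╵ └───┬─╴ │
│ │         │   │
│ ├─────┬───┘ ┌─┤
│ │     │     │ │
│ │ ┌─┐ ╵ ┌───┘ │
│ │ │ │   │     │
│ ╵ ╵ └───┴─╴ ╷ │
│             │ │
└─────────────┴─┘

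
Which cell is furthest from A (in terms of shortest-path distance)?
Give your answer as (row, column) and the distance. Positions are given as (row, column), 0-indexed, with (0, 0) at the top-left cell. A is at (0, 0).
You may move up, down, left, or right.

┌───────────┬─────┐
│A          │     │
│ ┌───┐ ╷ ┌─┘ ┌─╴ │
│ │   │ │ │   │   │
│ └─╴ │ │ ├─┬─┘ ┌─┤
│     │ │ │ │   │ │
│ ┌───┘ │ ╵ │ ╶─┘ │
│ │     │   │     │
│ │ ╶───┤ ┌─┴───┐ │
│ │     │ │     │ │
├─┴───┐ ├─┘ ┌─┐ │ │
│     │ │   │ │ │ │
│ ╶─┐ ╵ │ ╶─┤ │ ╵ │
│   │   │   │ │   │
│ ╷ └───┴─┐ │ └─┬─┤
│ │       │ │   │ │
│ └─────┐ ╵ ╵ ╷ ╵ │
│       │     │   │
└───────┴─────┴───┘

Computing BFS distances from A to all cells:
Furthest cell: (1, 5)
Distance: 50 steps

Path from A to the furthest cell:

┌───────────┬─────┐
│A → → ↓    │↓ ← ↰│
│ ┌───┐ ╷ ┌─┘ ┌─╴ │
│ │   │↓│ │B ↲│↱ ↑│
│ └─╴ │ │ ├─┬─┘ ┌─┤
│     │↓│ │ │↱ ↑│ │
│ ┌───┘ │ ╵ │ ╶─┘ │
│ │↓ ← ↲│   │↑ ← ↰│
│ │ ╶───┤ ┌─┴───┐ │
│ │↳ → ↓│ │↱ → ↓│↑│
├─┴───┐ ├─┘ ┌─┐ │ │
│↓ ← ↰│↓│↱ ↑│ │↓│↑│
│ ╶─┐ ╵ │ ╶─┤ │ ╵ │
│↳ ↓│↑ ↲│↑ ↰│ │↳ ↑│
│ ╷ └───┴─┐ │ └─┬─┤
│ │↳ → → ↓│↑│   │ │
│ └─────┐ ╵ ╵ ╷ ╵ │
│       │↳ ↑  │   │
└───────┴─────┴───┘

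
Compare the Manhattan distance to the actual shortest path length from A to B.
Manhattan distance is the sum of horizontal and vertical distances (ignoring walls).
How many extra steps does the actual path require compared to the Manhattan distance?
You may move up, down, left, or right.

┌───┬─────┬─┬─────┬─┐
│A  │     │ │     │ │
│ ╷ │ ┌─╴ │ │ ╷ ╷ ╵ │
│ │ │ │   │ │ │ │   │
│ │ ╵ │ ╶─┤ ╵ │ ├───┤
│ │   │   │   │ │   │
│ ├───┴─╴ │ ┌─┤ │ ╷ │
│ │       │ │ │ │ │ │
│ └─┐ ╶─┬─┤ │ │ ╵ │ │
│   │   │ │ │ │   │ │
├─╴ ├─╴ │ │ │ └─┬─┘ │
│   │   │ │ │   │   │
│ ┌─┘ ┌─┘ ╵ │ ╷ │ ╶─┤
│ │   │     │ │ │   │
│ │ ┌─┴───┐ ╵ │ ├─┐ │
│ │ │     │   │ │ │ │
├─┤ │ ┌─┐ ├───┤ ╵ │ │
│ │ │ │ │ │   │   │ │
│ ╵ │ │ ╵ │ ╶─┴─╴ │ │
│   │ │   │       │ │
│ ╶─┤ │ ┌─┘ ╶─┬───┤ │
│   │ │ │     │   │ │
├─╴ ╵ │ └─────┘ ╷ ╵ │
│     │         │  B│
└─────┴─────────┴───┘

Manhattan distance: |11 - 0| + |9 - 0| = 20
Actual path length: 48
Extra steps: 48 - 20 = 28

Solution:

┌───┬─────┬─┬─────┬─┐
│A ↓│↱ → ↓│ │     │ │
│ ╷ │ ┌─╴ │ │ ╷ ╷ ╵ │
│ │↓│↑│↓ ↲│ │ │ │   │
│ │ ╵ │ ╶─┤ ╵ │ ├───┤
│ │↳ ↑│↳ ↓│   │ │   │
│ ├───┴─╴ │ ┌─┤ │ ╷ │
│ │  ↓ ← ↲│ │ │ │ │ │
│ └─┐ ╶─┬─┤ │ │ ╵ │ │
│   │↳ ↓│ │ │ │   │ │
├─╴ ├─╴ │ │ │ └─┬─┘ │
│   │↓ ↲│ │ │   │   │
│ ┌─┘ ┌─┘ ╵ │ ╷ │ ╶─┤
│ │↓ ↲│     │ │ │   │
│ │ ┌─┴───┐ ╵ │ ├─┐ │
│ │↓│↱ → ↓│   │ │ │ │
├─┤ │ ┌─┐ ├───┤ ╵ │ │
│ │↓│↑│ │↓│   │   │ │
│ ╵ │ │ ╵ │ ╶─┴─╴ │ │
│↓ ↲│↑│↓ ↲│       │ │
│ ╶─┤ │ ┌─┘ ╶─┬───┤ │
│↳ ↓│↑│↓│     │↱ ↓│ │
├─╴ ╵ │ └─────┘ ╷ ╵ │
│  ↳ ↑│↳ → → → ↑│↳ B│
└─────┴─────────┴───┘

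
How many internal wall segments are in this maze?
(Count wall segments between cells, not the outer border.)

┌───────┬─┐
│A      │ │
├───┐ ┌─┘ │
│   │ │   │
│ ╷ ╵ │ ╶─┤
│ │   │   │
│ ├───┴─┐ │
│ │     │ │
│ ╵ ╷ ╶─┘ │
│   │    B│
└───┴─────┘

Counting internal wall segments:
Total internal walls: 16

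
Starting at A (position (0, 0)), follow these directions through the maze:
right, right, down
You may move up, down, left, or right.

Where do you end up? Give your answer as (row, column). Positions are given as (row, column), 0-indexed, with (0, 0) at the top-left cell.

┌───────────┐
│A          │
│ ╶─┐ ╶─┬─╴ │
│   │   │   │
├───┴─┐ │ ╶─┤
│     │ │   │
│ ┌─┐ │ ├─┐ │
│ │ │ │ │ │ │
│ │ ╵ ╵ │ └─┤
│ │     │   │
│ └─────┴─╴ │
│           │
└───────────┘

Following directions step by step:
Start: (0, 0)
  right: (0, 0) → (0, 1)
  right: (0, 1) → (0, 2)
  down: (0, 2) → (1, 2)
Final position: (1, 2)

Path taken:

┌───────────┐
│A → ↓      │
│ ╶─┐ ╶─┬─╴ │
│   │B  │   │
├───┴─┐ │ ╶─┤
│     │ │   │
│ ┌─┐ │ ├─┐ │
│ │ │ │ │ │ │
│ │ ╵ ╵ │ └─┤
│ │     │   │
│ └─────┴─╴ │
│           │
└───────────┘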